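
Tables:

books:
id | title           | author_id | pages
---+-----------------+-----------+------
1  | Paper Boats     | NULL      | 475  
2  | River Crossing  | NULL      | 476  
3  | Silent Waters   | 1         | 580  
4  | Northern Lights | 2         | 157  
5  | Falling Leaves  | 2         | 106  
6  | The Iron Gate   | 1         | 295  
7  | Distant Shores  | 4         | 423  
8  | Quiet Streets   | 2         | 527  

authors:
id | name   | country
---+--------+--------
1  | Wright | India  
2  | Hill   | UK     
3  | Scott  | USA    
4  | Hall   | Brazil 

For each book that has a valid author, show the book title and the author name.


INNER JOIN keeps only books rows whose author_id matches an id in authors. Walk through each book:
  - book 1 (Paper Boats): author_id=NULL, no match -> dropped
  - book 2 (River Crossing): author_id=NULL, no match -> dropped
  - book 3 (Silent Waters): author_id=1 -> matches Wright
  - book 4 (Northern Lights): author_id=2 -> matches Hill
  - book 5 (Falling Leaves): author_id=2 -> matches Hill
  - book 6 (The Iron Gate): author_id=1 -> matches Wright
  - book 7 (Distant Shores): author_id=4 -> matches Hall
  - book 8 (Quiet Streets): author_id=2 -> matches Hill
So 2 of 8 rows are dropped.

SQL:
SELECT a.title, b.name AS author
FROM books a
INNER JOIN authors b ON a.author_id = b.id

Result:
title           | author
----------------+-------
Silent Waters   | Wright
Northern Lights | Hill  
Falling Leaves  | Hill  
The Iron Gate   | Wright
Distant Shores  | Hall  
Quiet Streets   | Hill  


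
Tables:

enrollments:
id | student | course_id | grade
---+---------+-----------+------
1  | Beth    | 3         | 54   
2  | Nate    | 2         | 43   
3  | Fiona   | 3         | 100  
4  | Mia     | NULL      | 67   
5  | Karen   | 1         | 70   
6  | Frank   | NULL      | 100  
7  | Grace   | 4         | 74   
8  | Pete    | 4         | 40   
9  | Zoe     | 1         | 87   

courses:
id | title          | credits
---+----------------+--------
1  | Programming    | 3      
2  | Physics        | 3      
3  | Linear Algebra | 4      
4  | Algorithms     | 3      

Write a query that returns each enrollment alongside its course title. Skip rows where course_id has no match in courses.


INNER JOIN keeps only enrollments rows whose course_id matches an id in courses. Walk through each enrollment:
  - enrollment 1 (Beth): course_id=3 -> matches Linear Algebra
  - enrollment 2 (Nate): course_id=2 -> matches Physics
  - enrollment 3 (Fiona): course_id=3 -> matches Linear Algebra
  - enrollment 4 (Mia): course_id=NULL, no match -> dropped
  - enrollment 5 (Karen): course_id=1 -> matches Programming
  - enrollment 6 (Frank): course_id=NULL, no match -> dropped
  - enrollment 7 (Grace): course_id=4 -> matches Algorithms
  - enrollment 8 (Pete): course_id=4 -> matches Algorithms
  - enrollment 9 (Zoe): course_id=1 -> matches Programming
So 2 of 9 rows are dropped.

SQL:
SELECT a.student, b.title AS course
FROM enrollments a
INNER JOIN courses b ON a.course_id = b.id

Result:
student | course        
--------+---------------
Beth    | Linear Algebra
Nate    | Physics       
Fiona   | Linear Algebra
Karen   | Programming   
Grace   | Algorithms    
Pete    | Algorithms    
Zoe     | Programming   


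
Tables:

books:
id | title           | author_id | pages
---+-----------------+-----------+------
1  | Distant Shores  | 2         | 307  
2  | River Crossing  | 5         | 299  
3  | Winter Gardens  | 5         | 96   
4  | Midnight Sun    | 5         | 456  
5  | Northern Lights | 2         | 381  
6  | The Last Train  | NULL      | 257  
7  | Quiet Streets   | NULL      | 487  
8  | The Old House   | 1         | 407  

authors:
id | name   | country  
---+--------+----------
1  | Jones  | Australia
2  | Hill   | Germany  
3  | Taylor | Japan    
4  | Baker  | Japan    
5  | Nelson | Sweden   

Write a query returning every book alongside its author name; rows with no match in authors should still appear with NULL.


LEFT JOIN keeps every row from books (the left table); where author_id has no match in authors, the author columns become NULL. Walk through each book:
  - book 1 (Distant Shores): author_id=2 -> matches Hill
  - book 2 (River Crossing): author_id=5 -> matches Nelson
  - book 3 (Winter Gardens): author_id=5 -> matches Nelson
  - book 4 (Midnight Sun): author_id=5 -> matches Nelson
  - book 5 (Northern Lights): author_id=2 -> matches Hill
  - book 6 (The Last Train): author_id=NULL, no match -> kept with NULL
  - book 7 (Quiet Streets): author_id=NULL, no match -> kept with NULL
  - book 8 (The Old House): author_id=1 -> matches Jones
All 8 rows appear; 2 have NULL author.

SQL:
SELECT a.title, b.name AS author
FROM books a
LEFT JOIN authors b ON a.author_id = b.id

Result:
title           | author
----------------+-------
Distant Shores  | Hill  
River Crossing  | Nelson
Winter Gardens  | Nelson
Midnight Sun    | Nelson
Northern Lights | Hill  
The Last Train  | NULL  
Quiet Streets   | NULL  
The Old House   | Jones 


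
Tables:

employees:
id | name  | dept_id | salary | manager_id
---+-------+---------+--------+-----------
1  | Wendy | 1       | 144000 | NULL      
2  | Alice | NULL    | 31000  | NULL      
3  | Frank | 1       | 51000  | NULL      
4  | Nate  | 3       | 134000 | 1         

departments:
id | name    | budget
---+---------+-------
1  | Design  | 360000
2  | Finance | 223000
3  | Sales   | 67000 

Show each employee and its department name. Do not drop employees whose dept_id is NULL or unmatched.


LEFT JOIN keeps every row from employees (the left table); where dept_id has no match in departments, the department columns become NULL. Walk through each employee:
  - employee 1 (Wendy): dept_id=1 -> matches Design
  - employee 2 (Alice): dept_id=NULL, no match -> kept with NULL
  - employee 3 (Frank): dept_id=1 -> matches Design
  - employee 4 (Nate): dept_id=3 -> matches Sales
All 4 rows appear; 1 has NULL department.

SQL:
SELECT a.name, b.name AS department
FROM employees a
LEFT JOIN departments b ON a.dept_id = b.id

Result:
name  | department
------+-----------
Wendy | Design    
Alice | NULL      
Frank | Design    
Nate  | Sales     


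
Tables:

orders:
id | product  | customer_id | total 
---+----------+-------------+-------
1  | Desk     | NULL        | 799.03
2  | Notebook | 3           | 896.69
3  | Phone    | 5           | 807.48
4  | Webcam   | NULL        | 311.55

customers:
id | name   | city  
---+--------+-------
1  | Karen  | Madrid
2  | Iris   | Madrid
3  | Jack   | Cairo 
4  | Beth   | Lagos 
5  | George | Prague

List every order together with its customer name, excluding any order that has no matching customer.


INNER JOIN keeps only orders rows whose customer_id matches an id in customers. Walk through each order:
  - order 1 (Desk): customer_id=NULL, no match -> dropped
  - order 2 (Notebook): customer_id=3 -> matches Jack
  - order 3 (Phone): customer_id=5 -> matches George
  - order 4 (Webcam): customer_id=NULL, no match -> dropped
So 2 of 4 rows are dropped.

SQL:
SELECT a.product, b.name AS customer
FROM orders a
INNER JOIN customers b ON a.customer_id = b.id

Result:
product  | customer
---------+---------
Notebook | Jack    
Phone    | George  


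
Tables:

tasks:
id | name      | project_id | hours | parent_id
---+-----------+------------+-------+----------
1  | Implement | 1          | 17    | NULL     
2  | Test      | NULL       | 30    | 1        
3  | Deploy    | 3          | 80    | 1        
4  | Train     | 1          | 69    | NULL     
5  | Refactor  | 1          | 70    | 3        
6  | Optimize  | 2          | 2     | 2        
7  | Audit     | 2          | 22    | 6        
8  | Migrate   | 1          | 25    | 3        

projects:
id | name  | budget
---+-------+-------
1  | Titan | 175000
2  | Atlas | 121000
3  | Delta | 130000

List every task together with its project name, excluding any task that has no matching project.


INNER JOIN keeps only tasks rows whose project_id matches an id in projects. Walk through each task:
  - task 1 (Implement): project_id=1 -> matches Titan
  - task 2 (Test): project_id=NULL, no match -> dropped
  - task 3 (Deploy): project_id=3 -> matches Delta
  - task 4 (Train): project_id=1 -> matches Titan
  - task 5 (Refactor): project_id=1 -> matches Titan
  - task 6 (Optimize): project_id=2 -> matches Atlas
  - task 7 (Audit): project_id=2 -> matches Atlas
  - task 8 (Migrate): project_id=1 -> matches Titan
So 1 of 8 rows is dropped.

SQL:
SELECT a.name, b.name AS project
FROM tasks a
INNER JOIN projects b ON a.project_id = b.id

Result:
name      | project
----------+--------
Implement | Titan  
Deploy    | Delta  
Train     | Titan  
Refactor  | Titan  
Optimize  | Atlas  
Audit     | Atlas  
Migrate   | Titan  


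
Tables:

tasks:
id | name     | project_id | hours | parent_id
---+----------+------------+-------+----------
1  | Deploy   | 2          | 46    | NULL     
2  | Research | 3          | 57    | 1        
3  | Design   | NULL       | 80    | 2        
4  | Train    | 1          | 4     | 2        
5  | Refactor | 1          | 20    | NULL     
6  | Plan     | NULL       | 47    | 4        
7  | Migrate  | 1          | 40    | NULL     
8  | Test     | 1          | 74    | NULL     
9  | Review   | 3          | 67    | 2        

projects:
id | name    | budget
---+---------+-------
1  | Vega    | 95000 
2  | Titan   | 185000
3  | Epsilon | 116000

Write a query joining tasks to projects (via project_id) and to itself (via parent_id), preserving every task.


Two LEFT JOINs from the same base table tasks: one to projects via project_id, one to tasks itself via parent_id. Both are LEFT so every task is preserved.
Match against projects:
  - task 1 (Deploy): project_id=2 -> matches Titan
  - task 2 (Research): project_id=3 -> matches Epsilon
  - task 3 (Design): project_id=NULL, no match -> kept with NULL
  - task 4 (Train): project_id=1 -> matches Vega
  - task 5 (Refactor): project_id=1 -> matches Vega
  - task 6 (Plan): project_id=NULL, no match -> kept with NULL
  - task 7 (Migrate): project_id=1 -> matches Vega
  - task 8 (Test): project_id=1 -> matches Vega
  - task 9 (Review): project_id=3 -> matches Epsilon
Match against tasks (self):
  - task 1 (Deploy): parent_id=NULL -> NULL
  - task 2 (Research): parent_id=1 -> Deploy
  - task 3 (Design): parent_id=2 -> Research
  - task 4 (Train): parent_id=2 -> Research
  - task 5 (Refactor): parent_id=NULL -> NULL
  - task 6 (Plan): parent_id=4 -> Train
  - task 7 (Migrate): parent_id=NULL -> NULL
  - task 8 (Test): parent_id=NULL -> NULL
  - task 9 (Review): parent_id=2 -> Research

SQL:
SELECT a.name, b.name AS project, c.name AS parent
FROM tasks a
LEFT JOIN projects b ON a.project_id = b.id
LEFT JOIN tasks c ON a.parent_id = c.id

Result:
name     | project | parent  
---------+---------+---------
Deploy   | Titan   | NULL    
Research | Epsilon | Deploy  
Design   | NULL    | Research
Train    | Vega    | Research
Refactor | Vega    | NULL    
Plan     | NULL    | Train   
Migrate  | Vega    | NULL    
Test     | Vega    | NULL    
Review   | Epsilon | Research


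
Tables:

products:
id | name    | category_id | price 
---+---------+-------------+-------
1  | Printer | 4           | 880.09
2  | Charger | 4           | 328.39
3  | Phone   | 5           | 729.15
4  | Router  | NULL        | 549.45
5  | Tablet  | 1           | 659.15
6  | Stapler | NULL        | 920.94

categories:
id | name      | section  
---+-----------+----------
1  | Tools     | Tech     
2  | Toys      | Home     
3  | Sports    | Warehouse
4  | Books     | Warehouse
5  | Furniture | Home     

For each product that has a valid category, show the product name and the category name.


INNER JOIN keeps only products rows whose category_id matches an id in categories. Walk through each product:
  - product 1 (Printer): category_id=4 -> matches Books
  - product 2 (Charger): category_id=4 -> matches Books
  - product 3 (Phone): category_id=5 -> matches Furniture
  - product 4 (Router): category_id=NULL, no match -> dropped
  - product 5 (Tablet): category_id=1 -> matches Tools
  - product 6 (Stapler): category_id=NULL, no match -> dropped
So 2 of 6 rows are dropped.

SQL:
SELECT a.name, b.name AS category
FROM products a
INNER JOIN categories b ON a.category_id = b.id

Result:
name    | category 
--------+----------
Printer | Books    
Charger | Books    
Phone   | Furniture
Tablet  | Tools    


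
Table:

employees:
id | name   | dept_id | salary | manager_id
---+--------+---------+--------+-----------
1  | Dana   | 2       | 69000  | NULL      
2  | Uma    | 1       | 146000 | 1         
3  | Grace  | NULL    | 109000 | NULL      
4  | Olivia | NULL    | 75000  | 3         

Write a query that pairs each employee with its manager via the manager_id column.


This is a self-join: employees is joined to a second copy of itself, matching each row's manager_id to another row's id. Use LEFT JOIN so rows with manager_id=NULL are kept.
  - employee 1 (Dana): manager_id=NULL -> NULL
  - employee 2 (Uma): manager_id=1 -> Dana
  - employee 3 (Grace): manager_id=NULL -> NULL
  - employee 4 (Olivia): manager_id=3 -> Grace

SQL:
SELECT a.name AS item, b.name AS manager
FROM employees a
LEFT JOIN employees b ON a.manager_id = b.id

Result:
item   | manager
-------+--------
Dana   | NULL   
Uma    | Dana   
Grace  | NULL   
Olivia | Grace  


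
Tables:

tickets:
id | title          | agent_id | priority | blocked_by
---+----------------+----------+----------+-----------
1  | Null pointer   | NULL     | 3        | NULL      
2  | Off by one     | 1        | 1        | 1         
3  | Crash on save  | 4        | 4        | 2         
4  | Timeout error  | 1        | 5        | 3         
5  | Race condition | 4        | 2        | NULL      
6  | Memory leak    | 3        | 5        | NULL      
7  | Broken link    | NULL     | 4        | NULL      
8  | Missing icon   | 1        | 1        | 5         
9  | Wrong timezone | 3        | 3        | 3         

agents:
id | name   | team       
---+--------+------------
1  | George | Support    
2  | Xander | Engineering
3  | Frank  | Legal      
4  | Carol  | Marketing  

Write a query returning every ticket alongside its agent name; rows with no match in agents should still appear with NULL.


LEFT JOIN keeps every row from tickets (the left table); where agent_id has no match in agents, the agent columns become NULL. Walk through each ticket:
  - ticket 1 (Null pointer): agent_id=NULL, no match -> kept with NULL
  - ticket 2 (Off by one): agent_id=1 -> matches George
  - ticket 3 (Crash on save): agent_id=4 -> matches Carol
  - ticket 4 (Timeout error): agent_id=1 -> matches George
  - ticket 5 (Race condition): agent_id=4 -> matches Carol
  - ticket 6 (Memory leak): agent_id=3 -> matches Frank
  - ticket 7 (Broken link): agent_id=NULL, no match -> kept with NULL
  - ticket 8 (Missing icon): agent_id=1 -> matches George
  - ticket 9 (Wrong timezone): agent_id=3 -> matches Frank
All 9 rows appear; 2 have NULL agent.

SQL:
SELECT a.title, b.name AS agent
FROM tickets a
LEFT JOIN agents b ON a.agent_id = b.id

Result:
title          | agent 
---------------+-------
Null pointer   | NULL  
Off by one     | George
Crash on save  | Carol 
Timeout error  | George
Race condition | Carol 
Memory leak    | Frank 
Broken link    | NULL  
Missing icon   | George
Wrong timezone | Frank 


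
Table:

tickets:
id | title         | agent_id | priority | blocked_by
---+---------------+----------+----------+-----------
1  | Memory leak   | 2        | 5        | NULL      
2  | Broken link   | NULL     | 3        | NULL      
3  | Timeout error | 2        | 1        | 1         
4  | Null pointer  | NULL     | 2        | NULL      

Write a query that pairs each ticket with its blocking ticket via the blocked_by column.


This is a self-join: tickets is joined to a second copy of itself, matching each row's blocked_by to another row's id. Use LEFT JOIN so rows with blocked_by=NULL are kept.
  - ticket 1 (Memory leak): blocked_by=NULL -> NULL
  - ticket 2 (Broken link): blocked_by=NULL -> NULL
  - ticket 3 (Timeout error): blocked_by=1 -> Memory leak
  - ticket 4 (Null pointer): blocked_by=NULL -> NULL

SQL:
SELECT a.title AS item, b.title AS blocked_by
FROM tickets a
LEFT JOIN tickets b ON a.blocked_by = b.id

Result:
item          | blocked_by 
--------------+------------
Memory leak   | NULL       
Broken link   | NULL       
Timeout error | Memory leak
Null pointer  | NULL       


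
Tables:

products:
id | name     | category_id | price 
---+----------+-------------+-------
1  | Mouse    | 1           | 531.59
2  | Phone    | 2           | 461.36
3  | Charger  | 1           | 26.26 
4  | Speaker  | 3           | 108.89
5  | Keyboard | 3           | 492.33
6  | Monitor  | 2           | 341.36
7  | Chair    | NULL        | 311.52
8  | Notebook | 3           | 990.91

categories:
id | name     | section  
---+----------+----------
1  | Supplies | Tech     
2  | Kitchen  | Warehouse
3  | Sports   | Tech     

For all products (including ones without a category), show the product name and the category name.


LEFT JOIN keeps every row from products (the left table); where category_id has no match in categories, the category columns become NULL. Walk through each product:
  - product 1 (Mouse): category_id=1 -> matches Supplies
  - product 2 (Phone): category_id=2 -> matches Kitchen
  - product 3 (Charger): category_id=1 -> matches Supplies
  - product 4 (Speaker): category_id=3 -> matches Sports
  - product 5 (Keyboard): category_id=3 -> matches Sports
  - product 6 (Monitor): category_id=2 -> matches Kitchen
  - product 7 (Chair): category_id=NULL, no match -> kept with NULL
  - product 8 (Notebook): category_id=3 -> matches Sports
All 8 rows appear; 1 has NULL category.

SQL:
SELECT a.name, b.name AS category
FROM products a
LEFT JOIN categories b ON a.category_id = b.id

Result:
name     | category
---------+---------
Mouse    | Supplies
Phone    | Kitchen 
Charger  | Supplies
Speaker  | Sports  
Keyboard | Sports  
Monitor  | Kitchen 
Chair    | NULL    
Notebook | Sports  


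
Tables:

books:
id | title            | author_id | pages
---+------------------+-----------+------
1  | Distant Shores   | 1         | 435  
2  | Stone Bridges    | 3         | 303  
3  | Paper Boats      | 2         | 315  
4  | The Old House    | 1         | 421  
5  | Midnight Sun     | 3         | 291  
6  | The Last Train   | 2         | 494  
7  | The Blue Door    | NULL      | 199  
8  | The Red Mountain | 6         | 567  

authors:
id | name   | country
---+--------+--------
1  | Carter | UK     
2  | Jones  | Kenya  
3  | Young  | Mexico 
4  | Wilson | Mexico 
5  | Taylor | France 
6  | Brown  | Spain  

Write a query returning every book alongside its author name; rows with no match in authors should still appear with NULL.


LEFT JOIN keeps every row from books (the left table); where author_id has no match in authors, the author columns become NULL. Walk through each book:
  - book 1 (Distant Shores): author_id=1 -> matches Carter
  - book 2 (Stone Bridges): author_id=3 -> matches Young
  - book 3 (Paper Boats): author_id=2 -> matches Jones
  - book 4 (The Old House): author_id=1 -> matches Carter
  - book 5 (Midnight Sun): author_id=3 -> matches Young
  - book 6 (The Last Train): author_id=2 -> matches Jones
  - book 7 (The Blue Door): author_id=NULL, no match -> kept with NULL
  - book 8 (The Red Mountain): author_id=6 -> matches Brown
All 8 rows appear; 1 has NULL author.

SQL:
SELECT a.title, b.name AS author
FROM books a
LEFT JOIN authors b ON a.author_id = b.id

Result:
title            | author
-----------------+-------
Distant Shores   | Carter
Stone Bridges    | Young 
Paper Boats      | Jones 
The Old House    | Carter
Midnight Sun     | Young 
The Last Train   | Jones 
The Blue Door    | NULL  
The Red Mountain | Brown 


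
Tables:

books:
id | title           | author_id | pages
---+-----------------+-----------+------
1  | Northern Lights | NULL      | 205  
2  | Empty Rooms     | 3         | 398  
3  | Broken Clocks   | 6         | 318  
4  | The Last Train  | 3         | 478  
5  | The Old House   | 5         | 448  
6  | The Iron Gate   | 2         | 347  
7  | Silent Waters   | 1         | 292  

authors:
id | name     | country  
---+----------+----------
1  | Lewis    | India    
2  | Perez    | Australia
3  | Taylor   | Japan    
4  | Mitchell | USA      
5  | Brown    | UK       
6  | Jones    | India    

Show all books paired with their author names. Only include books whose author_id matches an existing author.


INNER JOIN keeps only books rows whose author_id matches an id in authors. Walk through each book:
  - book 1 (Northern Lights): author_id=NULL, no match -> dropped
  - book 2 (Empty Rooms): author_id=3 -> matches Taylor
  - book 3 (Broken Clocks): author_id=6 -> matches Jones
  - book 4 (The Last Train): author_id=3 -> matches Taylor
  - book 5 (The Old House): author_id=5 -> matches Brown
  - book 6 (The Iron Gate): author_id=2 -> matches Perez
  - book 7 (Silent Waters): author_id=1 -> matches Lewis
So 1 of 7 rows is dropped.

SQL:
SELECT a.title, b.name AS author
FROM books a
INNER JOIN authors b ON a.author_id = b.id

Result:
title          | author
---------------+-------
Empty Rooms    | Taylor
Broken Clocks  | Jones 
The Last Train | Taylor
The Old House  | Brown 
The Iron Gate  | Perez 
Silent Waters  | Lewis 


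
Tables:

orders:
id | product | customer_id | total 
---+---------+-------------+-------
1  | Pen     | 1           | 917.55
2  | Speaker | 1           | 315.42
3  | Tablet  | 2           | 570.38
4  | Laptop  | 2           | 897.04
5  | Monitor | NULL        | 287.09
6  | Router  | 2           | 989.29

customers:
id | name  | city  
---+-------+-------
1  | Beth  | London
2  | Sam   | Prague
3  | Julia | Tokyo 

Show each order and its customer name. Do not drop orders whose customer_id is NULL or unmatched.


LEFT JOIN keeps every row from orders (the left table); where customer_id has no match in customers, the customer columns become NULL. Walk through each order:
  - order 1 (Pen): customer_id=1 -> matches Beth
  - order 2 (Speaker): customer_id=1 -> matches Beth
  - order 3 (Tablet): customer_id=2 -> matches Sam
  - order 4 (Laptop): customer_id=2 -> matches Sam
  - order 5 (Monitor): customer_id=NULL, no match -> kept with NULL
  - order 6 (Router): customer_id=2 -> matches Sam
All 6 rows appear; 1 has NULL customer.

SQL:
SELECT a.product, b.name AS customer
FROM orders a
LEFT JOIN customers b ON a.customer_id = b.id

Result:
product | customer
--------+---------
Pen     | Beth    
Speaker | Beth    
Tablet  | Sam     
Laptop  | Sam     
Monitor | NULL    
Router  | Sam     


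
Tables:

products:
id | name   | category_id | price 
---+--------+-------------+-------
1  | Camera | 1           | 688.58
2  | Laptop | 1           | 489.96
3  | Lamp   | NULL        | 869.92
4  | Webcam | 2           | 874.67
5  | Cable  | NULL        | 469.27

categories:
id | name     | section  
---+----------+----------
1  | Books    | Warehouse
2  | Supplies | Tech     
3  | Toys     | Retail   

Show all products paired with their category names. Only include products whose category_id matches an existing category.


INNER JOIN keeps only products rows whose category_id matches an id in categories. Walk through each product:
  - product 1 (Camera): category_id=1 -> matches Books
  - product 2 (Laptop): category_id=1 -> matches Books
  - product 3 (Lamp): category_id=NULL, no match -> dropped
  - product 4 (Webcam): category_id=2 -> matches Supplies
  - product 5 (Cable): category_id=NULL, no match -> dropped
So 2 of 5 rows are dropped.

SQL:
SELECT a.name, b.name AS category
FROM products a
INNER JOIN categories b ON a.category_id = b.id

Result:
name   | category
-------+---------
Camera | Books   
Laptop | Books   
Webcam | Supplies


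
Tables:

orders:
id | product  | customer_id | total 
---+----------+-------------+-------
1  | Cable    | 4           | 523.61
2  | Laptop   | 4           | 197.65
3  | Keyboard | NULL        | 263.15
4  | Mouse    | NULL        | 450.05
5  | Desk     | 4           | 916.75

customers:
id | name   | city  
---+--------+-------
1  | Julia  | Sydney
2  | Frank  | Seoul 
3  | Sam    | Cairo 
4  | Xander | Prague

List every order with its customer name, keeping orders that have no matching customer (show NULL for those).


LEFT JOIN keeps every row from orders (the left table); where customer_id has no match in customers, the customer columns become NULL. Walk through each order:
  - order 1 (Cable): customer_id=4 -> matches Xander
  - order 2 (Laptop): customer_id=4 -> matches Xander
  - order 3 (Keyboard): customer_id=NULL, no match -> kept with NULL
  - order 4 (Mouse): customer_id=NULL, no match -> kept with NULL
  - order 5 (Desk): customer_id=4 -> matches Xander
All 5 rows appear; 2 have NULL customer.

SQL:
SELECT a.product, b.name AS customer
FROM orders a
LEFT JOIN customers b ON a.customer_id = b.id

Result:
product  | customer
---------+---------
Cable    | Xander  
Laptop   | Xander  
Keyboard | NULL    
Mouse    | NULL    
Desk     | Xander  


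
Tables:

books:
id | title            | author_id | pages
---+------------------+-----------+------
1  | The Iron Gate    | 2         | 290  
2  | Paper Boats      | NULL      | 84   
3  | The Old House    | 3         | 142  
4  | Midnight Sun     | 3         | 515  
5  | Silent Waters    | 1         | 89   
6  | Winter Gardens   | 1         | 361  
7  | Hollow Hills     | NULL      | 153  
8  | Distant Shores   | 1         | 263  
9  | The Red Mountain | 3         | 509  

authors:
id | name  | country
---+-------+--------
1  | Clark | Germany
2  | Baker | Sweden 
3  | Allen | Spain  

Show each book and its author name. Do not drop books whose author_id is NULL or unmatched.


LEFT JOIN keeps every row from books (the left table); where author_id has no match in authors, the author columns become NULL. Walk through each book:
  - book 1 (The Iron Gate): author_id=2 -> matches Baker
  - book 2 (Paper Boats): author_id=NULL, no match -> kept with NULL
  - book 3 (The Old House): author_id=3 -> matches Allen
  - book 4 (Midnight Sun): author_id=3 -> matches Allen
  - book 5 (Silent Waters): author_id=1 -> matches Clark
  - book 6 (Winter Gardens): author_id=1 -> matches Clark
  - book 7 (Hollow Hills): author_id=NULL, no match -> kept with NULL
  - book 8 (Distant Shores): author_id=1 -> matches Clark
  - book 9 (The Red Mountain): author_id=3 -> matches Allen
All 9 rows appear; 2 have NULL author.

SQL:
SELECT a.title, b.name AS author
FROM books a
LEFT JOIN authors b ON a.author_id = b.id

Result:
title            | author
-----------------+-------
The Iron Gate    | Baker 
Paper Boats      | NULL  
The Old House    | Allen 
Midnight Sun     | Allen 
Silent Waters    | Clark 
Winter Gardens   | Clark 
Hollow Hills     | NULL  
Distant Shores   | Clark 
The Red Mountain | Allen 


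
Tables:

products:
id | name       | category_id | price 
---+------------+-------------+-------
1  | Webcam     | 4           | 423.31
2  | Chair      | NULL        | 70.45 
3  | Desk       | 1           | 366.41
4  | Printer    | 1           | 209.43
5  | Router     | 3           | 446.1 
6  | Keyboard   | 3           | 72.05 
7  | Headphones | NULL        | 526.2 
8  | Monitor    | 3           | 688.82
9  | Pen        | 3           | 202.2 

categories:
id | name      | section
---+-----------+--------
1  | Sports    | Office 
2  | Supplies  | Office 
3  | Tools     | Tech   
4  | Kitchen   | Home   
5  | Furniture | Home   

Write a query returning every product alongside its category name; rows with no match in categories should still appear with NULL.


LEFT JOIN keeps every row from products (the left table); where category_id has no match in categories, the category columns become NULL. Walk through each product:
  - product 1 (Webcam): category_id=4 -> matches Kitchen
  - product 2 (Chair): category_id=NULL, no match -> kept with NULL
  - product 3 (Desk): category_id=1 -> matches Sports
  - product 4 (Printer): category_id=1 -> matches Sports
  - product 5 (Router): category_id=3 -> matches Tools
  - product 6 (Keyboard): category_id=3 -> matches Tools
  - product 7 (Headphones): category_id=NULL, no match -> kept with NULL
  - product 8 (Monitor): category_id=3 -> matches Tools
  - product 9 (Pen): category_id=3 -> matches Tools
All 9 rows appear; 2 have NULL category.

SQL:
SELECT a.name, b.name AS category
FROM products a
LEFT JOIN categories b ON a.category_id = b.id

Result:
name       | category
-----------+---------
Webcam     | Kitchen 
Chair      | NULL    
Desk       | Sports  
Printer    | Sports  
Router     | Tools   
Keyboard   | Tools   
Headphones | NULL    
Monitor    | Tools   
Pen        | Tools   


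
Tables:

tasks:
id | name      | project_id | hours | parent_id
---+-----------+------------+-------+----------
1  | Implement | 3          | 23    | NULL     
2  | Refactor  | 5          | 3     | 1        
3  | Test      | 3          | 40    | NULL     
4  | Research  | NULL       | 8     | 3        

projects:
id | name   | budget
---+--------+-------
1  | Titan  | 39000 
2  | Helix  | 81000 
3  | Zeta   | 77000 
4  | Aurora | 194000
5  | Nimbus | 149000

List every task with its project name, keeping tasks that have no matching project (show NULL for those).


LEFT JOIN keeps every row from tasks (the left table); where project_id has no match in projects, the project columns become NULL. Walk through each task:
  - task 1 (Implement): project_id=3 -> matches Zeta
  - task 2 (Refactor): project_id=5 -> matches Nimbus
  - task 3 (Test): project_id=3 -> matches Zeta
  - task 4 (Research): project_id=NULL, no match -> kept with NULL
All 4 rows appear; 1 has NULL project.

SQL:
SELECT a.name, b.name AS project
FROM tasks a
LEFT JOIN projects b ON a.project_id = b.id

Result:
name      | project
----------+--------
Implement | Zeta   
Refactor  | Nimbus 
Test      | Zeta   
Research  | NULL   


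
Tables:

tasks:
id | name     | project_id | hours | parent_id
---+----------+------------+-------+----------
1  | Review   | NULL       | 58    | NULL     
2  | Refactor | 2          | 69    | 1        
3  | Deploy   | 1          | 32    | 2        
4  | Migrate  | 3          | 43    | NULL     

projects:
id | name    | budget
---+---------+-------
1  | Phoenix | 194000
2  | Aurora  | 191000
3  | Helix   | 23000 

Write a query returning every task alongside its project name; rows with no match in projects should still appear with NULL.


LEFT JOIN keeps every row from tasks (the left table); where project_id has no match in projects, the project columns become NULL. Walk through each task:
  - task 1 (Review): project_id=NULL, no match -> kept with NULL
  - task 2 (Refactor): project_id=2 -> matches Aurora
  - task 3 (Deploy): project_id=1 -> matches Phoenix
  - task 4 (Migrate): project_id=3 -> matches Helix
All 4 rows appear; 1 has NULL project.

SQL:
SELECT a.name, b.name AS project
FROM tasks a
LEFT JOIN projects b ON a.project_id = b.id

Result:
name     | project
---------+--------
Review   | NULL   
Refactor | Aurora 
Deploy   | Phoenix
Migrate  | Helix  


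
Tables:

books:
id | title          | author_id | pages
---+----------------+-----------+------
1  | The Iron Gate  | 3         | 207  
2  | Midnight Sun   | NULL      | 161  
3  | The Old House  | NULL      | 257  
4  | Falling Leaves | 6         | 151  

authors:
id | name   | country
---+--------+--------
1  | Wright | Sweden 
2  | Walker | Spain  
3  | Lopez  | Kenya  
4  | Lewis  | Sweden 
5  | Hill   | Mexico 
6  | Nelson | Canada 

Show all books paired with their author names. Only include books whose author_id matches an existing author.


INNER JOIN keeps only books rows whose author_id matches an id in authors. Walk through each book:
  - book 1 (The Iron Gate): author_id=3 -> matches Lopez
  - book 2 (Midnight Sun): author_id=NULL, no match -> dropped
  - book 3 (The Old House): author_id=NULL, no match -> dropped
  - book 4 (Falling Leaves): author_id=6 -> matches Nelson
So 2 of 4 rows are dropped.

SQL:
SELECT a.title, b.name AS author
FROM books a
INNER JOIN authors b ON a.author_id = b.id

Result:
title          | author
---------------+-------
The Iron Gate  | Lopez 
Falling Leaves | Nelson


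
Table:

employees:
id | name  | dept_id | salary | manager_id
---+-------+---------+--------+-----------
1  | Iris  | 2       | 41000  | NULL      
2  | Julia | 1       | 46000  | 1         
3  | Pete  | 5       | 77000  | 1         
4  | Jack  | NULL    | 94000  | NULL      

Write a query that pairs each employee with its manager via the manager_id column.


This is a self-join: employees is joined to a second copy of itself, matching each row's manager_id to another row's id. Use LEFT JOIN so rows with manager_id=NULL are kept.
  - employee 1 (Iris): manager_id=NULL -> NULL
  - employee 2 (Julia): manager_id=1 -> Iris
  - employee 3 (Pete): manager_id=1 -> Iris
  - employee 4 (Jack): manager_id=NULL -> NULL

SQL:
SELECT a.name AS item, b.name AS manager
FROM employees a
LEFT JOIN employees b ON a.manager_id = b.id

Result:
item  | manager
------+--------
Iris  | NULL   
Julia | Iris   
Pete  | Iris   
Jack  | NULL   


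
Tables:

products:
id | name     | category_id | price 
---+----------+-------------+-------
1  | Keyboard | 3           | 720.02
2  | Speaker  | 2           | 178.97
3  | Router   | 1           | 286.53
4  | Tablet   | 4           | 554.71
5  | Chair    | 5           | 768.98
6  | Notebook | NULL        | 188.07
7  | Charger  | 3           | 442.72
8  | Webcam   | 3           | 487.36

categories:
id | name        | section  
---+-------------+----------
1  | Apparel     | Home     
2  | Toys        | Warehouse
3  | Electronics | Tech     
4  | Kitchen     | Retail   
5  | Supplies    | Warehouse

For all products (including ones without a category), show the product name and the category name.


LEFT JOIN keeps every row from products (the left table); where category_id has no match in categories, the category columns become NULL. Walk through each product:
  - product 1 (Keyboard): category_id=3 -> matches Electronics
  - product 2 (Speaker): category_id=2 -> matches Toys
  - product 3 (Router): category_id=1 -> matches Apparel
  - product 4 (Tablet): category_id=4 -> matches Kitchen
  - product 5 (Chair): category_id=5 -> matches Supplies
  - product 6 (Notebook): category_id=NULL, no match -> kept with NULL
  - product 7 (Charger): category_id=3 -> matches Electronics
  - product 8 (Webcam): category_id=3 -> matches Electronics
All 8 rows appear; 1 has NULL category.

SQL:
SELECT a.name, b.name AS category
FROM products a
LEFT JOIN categories b ON a.category_id = b.id

Result:
name     | category   
---------+------------
Keyboard | Electronics
Speaker  | Toys       
Router   | Apparel    
Tablet   | Kitchen    
Chair    | Supplies   
Notebook | NULL       
Charger  | Electronics
Webcam   | Electronics


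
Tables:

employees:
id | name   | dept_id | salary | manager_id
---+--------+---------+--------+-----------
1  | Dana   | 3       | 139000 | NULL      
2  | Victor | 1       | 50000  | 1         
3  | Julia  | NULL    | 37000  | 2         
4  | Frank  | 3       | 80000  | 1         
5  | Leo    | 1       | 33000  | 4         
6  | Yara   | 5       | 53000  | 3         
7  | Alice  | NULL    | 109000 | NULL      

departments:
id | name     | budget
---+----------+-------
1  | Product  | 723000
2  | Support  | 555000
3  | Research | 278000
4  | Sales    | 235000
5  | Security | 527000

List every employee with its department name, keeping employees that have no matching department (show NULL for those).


LEFT JOIN keeps every row from employees (the left table); where dept_id has no match in departments, the department columns become NULL. Walk through each employee:
  - employee 1 (Dana): dept_id=3 -> matches Research
  - employee 2 (Victor): dept_id=1 -> matches Product
  - employee 3 (Julia): dept_id=NULL, no match -> kept with NULL
  - employee 4 (Frank): dept_id=3 -> matches Research
  - employee 5 (Leo): dept_id=1 -> matches Product
  - employee 6 (Yara): dept_id=5 -> matches Security
  - employee 7 (Alice): dept_id=NULL, no match -> kept with NULL
All 7 rows appear; 2 have NULL department.

SQL:
SELECT a.name, b.name AS department
FROM employees a
LEFT JOIN departments b ON a.dept_id = b.id

Result:
name   | department
-------+-----------
Dana   | Research  
Victor | Product   
Julia  | NULL      
Frank  | Research  
Leo    | Product   
Yara   | Security  
Alice  | NULL      


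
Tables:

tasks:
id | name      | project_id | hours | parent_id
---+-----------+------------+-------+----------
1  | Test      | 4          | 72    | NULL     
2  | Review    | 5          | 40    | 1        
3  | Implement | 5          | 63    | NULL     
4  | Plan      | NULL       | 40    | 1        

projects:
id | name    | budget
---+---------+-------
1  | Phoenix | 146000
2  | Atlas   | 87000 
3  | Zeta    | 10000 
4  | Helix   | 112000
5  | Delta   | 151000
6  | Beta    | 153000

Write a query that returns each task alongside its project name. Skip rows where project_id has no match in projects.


INNER JOIN keeps only tasks rows whose project_id matches an id in projects. Walk through each task:
  - task 1 (Test): project_id=4 -> matches Helix
  - task 2 (Review): project_id=5 -> matches Delta
  - task 3 (Implement): project_id=5 -> matches Delta
  - task 4 (Plan): project_id=NULL, no match -> dropped
So 1 of 4 rows is dropped.

SQL:
SELECT a.name, b.name AS project
FROM tasks a
INNER JOIN projects b ON a.project_id = b.id

Result:
name      | project
----------+--------
Test      | Helix  
Review    | Delta  
Implement | Delta  


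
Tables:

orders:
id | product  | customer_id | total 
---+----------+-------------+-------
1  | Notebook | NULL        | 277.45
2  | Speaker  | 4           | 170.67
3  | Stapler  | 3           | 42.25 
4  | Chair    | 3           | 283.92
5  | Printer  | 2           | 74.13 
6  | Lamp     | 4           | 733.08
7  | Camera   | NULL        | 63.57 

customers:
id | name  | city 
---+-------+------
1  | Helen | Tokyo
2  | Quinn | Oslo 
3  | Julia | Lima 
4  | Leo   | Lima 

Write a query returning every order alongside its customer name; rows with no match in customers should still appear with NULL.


LEFT JOIN keeps every row from orders (the left table); where customer_id has no match in customers, the customer columns become NULL. Walk through each order:
  - order 1 (Notebook): customer_id=NULL, no match -> kept with NULL
  - order 2 (Speaker): customer_id=4 -> matches Leo
  - order 3 (Stapler): customer_id=3 -> matches Julia
  - order 4 (Chair): customer_id=3 -> matches Julia
  - order 5 (Printer): customer_id=2 -> matches Quinn
  - order 6 (Lamp): customer_id=4 -> matches Leo
  - order 7 (Camera): customer_id=NULL, no match -> kept with NULL
All 7 rows appear; 2 have NULL customer.

SQL:
SELECT a.product, b.name AS customer
FROM orders a
LEFT JOIN customers b ON a.customer_id = b.id

Result:
product  | customer
---------+---------
Notebook | NULL    
Speaker  | Leo     
Stapler  | Julia   
Chair    | Julia   
Printer  | Quinn   
Lamp     | Leo     
Camera   | NULL    


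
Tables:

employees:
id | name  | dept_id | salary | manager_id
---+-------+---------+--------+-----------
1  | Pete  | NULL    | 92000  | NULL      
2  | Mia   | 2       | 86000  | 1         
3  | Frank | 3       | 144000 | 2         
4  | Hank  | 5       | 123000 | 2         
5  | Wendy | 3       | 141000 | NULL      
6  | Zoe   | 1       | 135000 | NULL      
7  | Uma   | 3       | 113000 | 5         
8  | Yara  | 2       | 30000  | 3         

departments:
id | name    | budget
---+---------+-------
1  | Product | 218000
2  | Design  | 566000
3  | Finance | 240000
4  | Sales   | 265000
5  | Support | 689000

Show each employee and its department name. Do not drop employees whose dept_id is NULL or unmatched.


LEFT JOIN keeps every row from employees (the left table); where dept_id has no match in departments, the department columns become NULL. Walk through each employee:
  - employee 1 (Pete): dept_id=NULL, no match -> kept with NULL
  - employee 2 (Mia): dept_id=2 -> matches Design
  - employee 3 (Frank): dept_id=3 -> matches Finance
  - employee 4 (Hank): dept_id=5 -> matches Support
  - employee 5 (Wendy): dept_id=3 -> matches Finance
  - employee 6 (Zoe): dept_id=1 -> matches Product
  - employee 7 (Uma): dept_id=3 -> matches Finance
  - employee 8 (Yara): dept_id=2 -> matches Design
All 8 rows appear; 1 has NULL department.

SQL:
SELECT a.name, b.name AS department
FROM employees a
LEFT JOIN departments b ON a.dept_id = b.id

Result:
name  | department
------+-----------
Pete  | NULL      
Mia   | Design    
Frank | Finance   
Hank  | Support   
Wendy | Finance   
Zoe   | Product   
Uma   | Finance   
Yara  | Design    
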